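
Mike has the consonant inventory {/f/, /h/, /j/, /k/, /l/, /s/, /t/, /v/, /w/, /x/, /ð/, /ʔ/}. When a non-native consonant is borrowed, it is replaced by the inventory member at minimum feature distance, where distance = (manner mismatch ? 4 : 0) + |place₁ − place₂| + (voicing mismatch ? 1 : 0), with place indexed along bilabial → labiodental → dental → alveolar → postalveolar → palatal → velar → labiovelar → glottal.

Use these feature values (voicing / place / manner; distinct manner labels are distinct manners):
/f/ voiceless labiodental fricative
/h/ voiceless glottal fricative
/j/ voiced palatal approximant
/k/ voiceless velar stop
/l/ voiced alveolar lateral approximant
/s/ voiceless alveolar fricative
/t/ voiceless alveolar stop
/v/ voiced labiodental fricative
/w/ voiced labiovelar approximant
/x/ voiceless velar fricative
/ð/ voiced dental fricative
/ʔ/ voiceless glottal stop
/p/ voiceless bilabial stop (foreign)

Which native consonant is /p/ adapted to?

/t/ is closest: same manner (stop), place distance 3 (bilabial→alveolar), same voicing; total 3. Next closest is /f/ at distance 5.

t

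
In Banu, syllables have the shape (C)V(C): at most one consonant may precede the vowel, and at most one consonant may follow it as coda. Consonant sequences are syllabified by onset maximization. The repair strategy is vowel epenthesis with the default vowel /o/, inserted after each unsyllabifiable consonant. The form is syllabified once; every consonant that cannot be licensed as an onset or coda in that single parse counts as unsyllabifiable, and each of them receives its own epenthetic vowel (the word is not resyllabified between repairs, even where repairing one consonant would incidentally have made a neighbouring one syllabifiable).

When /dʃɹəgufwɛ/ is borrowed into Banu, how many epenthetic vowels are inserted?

2

The unsyllabifiable consonants are /d/, /ʃ/; each receives one epenthetic vowel.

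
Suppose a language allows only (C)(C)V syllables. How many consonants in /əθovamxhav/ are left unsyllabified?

Under (C)(C)V, the unsyllabifiable consonants are /m/, /v/ (no codas are permitted; onsets may contain at most 2 consonants).

2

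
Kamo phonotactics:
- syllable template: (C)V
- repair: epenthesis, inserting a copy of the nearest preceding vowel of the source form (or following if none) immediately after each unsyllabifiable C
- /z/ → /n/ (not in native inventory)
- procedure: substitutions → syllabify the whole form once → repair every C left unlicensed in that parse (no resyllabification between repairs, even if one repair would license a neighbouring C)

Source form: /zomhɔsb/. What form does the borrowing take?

nomohɔsɔbɔ

Substitution: /z/ → /n/, giving /nomhɔsb/.
Under (C)V, the unsyllabifiable consonants are /m/, /s/, /b/ (no codas are permitted; onsets are limited to one consonant).
Each unlicensed consonant becomes the onset of a new syllable: /m/ → /mo/, /s/ → /sɔ/, /b/ → /bɔ/.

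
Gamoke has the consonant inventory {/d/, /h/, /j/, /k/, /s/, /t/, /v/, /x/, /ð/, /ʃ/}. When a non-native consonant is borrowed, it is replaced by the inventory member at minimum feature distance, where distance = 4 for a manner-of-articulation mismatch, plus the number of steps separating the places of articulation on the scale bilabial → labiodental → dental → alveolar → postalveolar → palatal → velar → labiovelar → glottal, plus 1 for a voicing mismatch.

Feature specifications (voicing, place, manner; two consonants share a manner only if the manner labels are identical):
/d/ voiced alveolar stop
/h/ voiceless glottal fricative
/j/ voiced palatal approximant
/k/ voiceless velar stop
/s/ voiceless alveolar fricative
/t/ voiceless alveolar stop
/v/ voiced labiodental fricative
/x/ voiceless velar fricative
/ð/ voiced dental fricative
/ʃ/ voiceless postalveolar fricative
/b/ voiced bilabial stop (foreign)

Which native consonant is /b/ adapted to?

/d/ is closest: same manner (stop), place distance 3 (bilabial→alveolar), same voicing; total 3. Next closest is /t/ at distance 4.

d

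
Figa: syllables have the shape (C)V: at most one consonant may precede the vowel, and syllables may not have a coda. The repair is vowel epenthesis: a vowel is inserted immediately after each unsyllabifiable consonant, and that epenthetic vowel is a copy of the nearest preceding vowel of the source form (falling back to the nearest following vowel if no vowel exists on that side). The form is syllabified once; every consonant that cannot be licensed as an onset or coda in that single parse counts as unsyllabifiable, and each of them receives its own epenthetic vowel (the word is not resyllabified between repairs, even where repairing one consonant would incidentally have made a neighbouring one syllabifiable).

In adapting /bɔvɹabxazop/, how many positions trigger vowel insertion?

The unsyllabifiable consonants are /v/, /b/, /p/; each receives one epenthetic vowel.

3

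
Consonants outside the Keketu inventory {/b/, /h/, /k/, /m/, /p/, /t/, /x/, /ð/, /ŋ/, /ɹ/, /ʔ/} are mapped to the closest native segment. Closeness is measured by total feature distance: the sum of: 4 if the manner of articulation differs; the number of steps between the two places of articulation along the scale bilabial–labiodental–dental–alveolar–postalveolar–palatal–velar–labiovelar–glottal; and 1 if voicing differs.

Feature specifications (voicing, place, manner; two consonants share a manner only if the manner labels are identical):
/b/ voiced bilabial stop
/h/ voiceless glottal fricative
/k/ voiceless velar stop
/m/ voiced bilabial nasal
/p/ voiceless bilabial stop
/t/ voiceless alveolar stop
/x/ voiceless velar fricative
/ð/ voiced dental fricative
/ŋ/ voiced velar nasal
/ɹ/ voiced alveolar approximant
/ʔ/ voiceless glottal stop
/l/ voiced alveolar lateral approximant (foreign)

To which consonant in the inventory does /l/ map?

/ɹ/ is closest: manner differs (lateral approximant→approximant, +4), place distance 0 (alveolar→alveolar), same voicing; total 4. Next closest is /t/ at distance 5.

ɹ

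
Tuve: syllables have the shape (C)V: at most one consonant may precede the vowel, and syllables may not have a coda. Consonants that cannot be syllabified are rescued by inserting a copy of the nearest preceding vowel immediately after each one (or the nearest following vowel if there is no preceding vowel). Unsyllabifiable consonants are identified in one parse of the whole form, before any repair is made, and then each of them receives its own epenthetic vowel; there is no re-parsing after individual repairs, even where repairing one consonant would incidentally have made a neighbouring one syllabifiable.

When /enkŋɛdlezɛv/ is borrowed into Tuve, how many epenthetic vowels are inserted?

The unsyllabifiable consonants are /n/, /k/, /d/, /v/; each receives one epenthetic vowel.

4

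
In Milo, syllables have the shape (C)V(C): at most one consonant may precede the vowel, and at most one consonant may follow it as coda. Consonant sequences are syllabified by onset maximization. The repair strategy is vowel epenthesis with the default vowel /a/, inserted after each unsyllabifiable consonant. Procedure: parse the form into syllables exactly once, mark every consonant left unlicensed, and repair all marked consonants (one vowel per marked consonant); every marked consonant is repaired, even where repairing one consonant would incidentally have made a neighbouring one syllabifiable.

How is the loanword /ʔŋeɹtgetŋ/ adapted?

ʔaŋeɹtagetŋa

Syllabifying with onset maximization leaves /ʔ/, /t/, /ŋ/ stranded (at most one coda consonant is licensed; onsets are limited to one consonant).
Each unlicensed consonant becomes the onset of a new syllable: /ʔ/ → /ʔa/, /t/ → /ta/, /ŋ/ → /ŋa/.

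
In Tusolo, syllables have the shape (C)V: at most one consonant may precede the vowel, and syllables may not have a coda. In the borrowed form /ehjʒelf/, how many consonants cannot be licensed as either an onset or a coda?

Under (C)V, the unsyllabifiable consonants are /h/, /j/, /l/, /f/ (no codas are permitted; onsets are limited to one consonant).

4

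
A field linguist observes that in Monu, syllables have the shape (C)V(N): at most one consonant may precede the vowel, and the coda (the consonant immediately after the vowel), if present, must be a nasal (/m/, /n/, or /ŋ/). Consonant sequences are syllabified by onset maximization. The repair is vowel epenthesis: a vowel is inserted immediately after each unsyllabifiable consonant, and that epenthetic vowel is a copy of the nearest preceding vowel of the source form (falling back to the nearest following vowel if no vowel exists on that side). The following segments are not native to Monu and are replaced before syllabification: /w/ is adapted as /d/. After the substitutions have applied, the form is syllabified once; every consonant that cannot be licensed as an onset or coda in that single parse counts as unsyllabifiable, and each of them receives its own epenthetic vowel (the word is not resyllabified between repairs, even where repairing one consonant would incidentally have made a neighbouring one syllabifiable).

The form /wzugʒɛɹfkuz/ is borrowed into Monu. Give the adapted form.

duzuguʒɛɹɛfɛkuzu

Substitution: /w/ → /d/, giving /dzugʒɛɹfkuz/.
The consonants /d/, /g/, /ɹ/, /f/, /z/ cannot be parsed into a legal (C)V(N) syllable (only a nasal (/m/, /n/, or /ŋ/) is licensed in coda position; onsets are limited to one consonant).
Inserting the epenthetic vowel yields /d/ → /du/, /g/ → /gu/, /ɹ/ → /ɹɛ/, /f/ → /fɛ/, /z/ → /zu/.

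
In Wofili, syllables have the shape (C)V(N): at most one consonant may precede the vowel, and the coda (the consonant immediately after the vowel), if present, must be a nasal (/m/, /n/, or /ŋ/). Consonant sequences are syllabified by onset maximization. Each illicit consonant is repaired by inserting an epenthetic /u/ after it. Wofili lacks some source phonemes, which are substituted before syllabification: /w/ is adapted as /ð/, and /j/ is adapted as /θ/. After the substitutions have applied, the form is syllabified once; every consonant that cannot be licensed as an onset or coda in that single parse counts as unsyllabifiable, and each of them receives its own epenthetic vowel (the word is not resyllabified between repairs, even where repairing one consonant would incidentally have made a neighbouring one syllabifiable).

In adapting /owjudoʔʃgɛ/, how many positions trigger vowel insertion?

3

After substitution the input is /oðθudoʔʃgɛ/.
The unsyllabifiable consonants are /ð/, /ʔ/, /ʃ/; each receives one epenthetic vowel.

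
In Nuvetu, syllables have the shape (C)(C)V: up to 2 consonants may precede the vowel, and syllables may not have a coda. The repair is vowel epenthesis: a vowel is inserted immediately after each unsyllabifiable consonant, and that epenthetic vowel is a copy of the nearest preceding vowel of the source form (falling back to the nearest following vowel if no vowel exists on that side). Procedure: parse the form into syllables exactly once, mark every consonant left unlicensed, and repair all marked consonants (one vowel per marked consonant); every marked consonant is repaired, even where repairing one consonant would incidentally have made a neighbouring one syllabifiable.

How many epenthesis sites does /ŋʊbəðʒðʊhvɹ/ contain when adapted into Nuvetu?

The unsyllabifiable consonants are /ð/, /h/, /v/, /ɹ/; each receives one epenthetic vowel.

4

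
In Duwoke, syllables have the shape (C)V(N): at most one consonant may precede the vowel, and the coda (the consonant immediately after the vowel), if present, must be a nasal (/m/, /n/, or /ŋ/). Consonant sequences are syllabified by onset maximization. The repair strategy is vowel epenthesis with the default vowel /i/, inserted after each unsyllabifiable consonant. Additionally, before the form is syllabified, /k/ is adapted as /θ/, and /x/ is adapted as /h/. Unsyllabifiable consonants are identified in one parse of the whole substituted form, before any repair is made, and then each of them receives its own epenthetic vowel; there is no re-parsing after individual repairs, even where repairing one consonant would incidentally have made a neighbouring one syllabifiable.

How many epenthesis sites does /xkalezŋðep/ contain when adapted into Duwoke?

After substitution the input is /hθalezŋðep/.
The unsyllabifiable consonants are /h/, /z/, /ŋ/, /p/; each receives one epenthetic vowel.

4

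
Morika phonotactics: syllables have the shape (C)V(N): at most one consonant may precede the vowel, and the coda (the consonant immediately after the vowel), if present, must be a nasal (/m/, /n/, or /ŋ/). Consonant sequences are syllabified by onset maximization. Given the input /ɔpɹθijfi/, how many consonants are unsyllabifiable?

3

The consonants /p/, /ɹ/, /j/ cannot be parsed into a legal (C)V(N) syllable (only a nasal (/m/, /n/, or /ŋ/) is licensed in coda position; onsets are limited to one consonant).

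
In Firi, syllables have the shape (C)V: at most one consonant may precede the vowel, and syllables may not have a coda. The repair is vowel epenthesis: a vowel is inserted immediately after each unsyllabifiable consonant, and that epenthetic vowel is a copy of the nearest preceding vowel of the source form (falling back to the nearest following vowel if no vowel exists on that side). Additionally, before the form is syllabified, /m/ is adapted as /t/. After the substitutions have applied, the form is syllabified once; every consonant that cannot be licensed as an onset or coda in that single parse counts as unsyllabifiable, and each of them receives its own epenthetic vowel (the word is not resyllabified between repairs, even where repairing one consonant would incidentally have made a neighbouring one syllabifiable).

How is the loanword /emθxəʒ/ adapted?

Substitution: /m/ → /t/, giving /etθxəʒ/.
The consonants /t/, /θ/, /ʒ/ cannot be parsed into a legal (C)V syllable (no codas are permitted; onsets are limited to one consonant).
Epenthesis after each stranded consonant: /t/ → /te/, /θ/ → /θe/, /ʒ/ → /ʒə/.

eteθexəʒə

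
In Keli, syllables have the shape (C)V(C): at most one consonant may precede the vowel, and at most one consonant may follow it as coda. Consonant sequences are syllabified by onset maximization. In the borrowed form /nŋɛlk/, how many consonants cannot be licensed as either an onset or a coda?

2

Syllabifying with onset maximization leaves /n/, /k/ stranded (at most one coda consonant is licensed; onsets are limited to one consonant).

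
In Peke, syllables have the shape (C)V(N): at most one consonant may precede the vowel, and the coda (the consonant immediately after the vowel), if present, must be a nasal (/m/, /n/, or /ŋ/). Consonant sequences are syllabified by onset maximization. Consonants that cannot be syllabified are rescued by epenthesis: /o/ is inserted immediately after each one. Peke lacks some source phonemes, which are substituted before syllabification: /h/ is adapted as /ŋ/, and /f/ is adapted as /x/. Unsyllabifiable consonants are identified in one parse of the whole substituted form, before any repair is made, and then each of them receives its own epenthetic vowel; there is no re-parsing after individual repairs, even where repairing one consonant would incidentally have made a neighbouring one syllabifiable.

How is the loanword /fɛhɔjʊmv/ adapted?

xɛŋɔjʊmvo

Substitution: /f/ → /x/, /h/ → /ŋ/, giving /xɛŋɔjʊmv/.
The consonants /v/ cannot be parsed into a legal (C)V(N) syllable (only a nasal (/m/, /n/, or /ŋ/) is licensed in coda position; onsets are limited to one consonant).
Inserting the epenthetic vowel yields /v/ → /vo/.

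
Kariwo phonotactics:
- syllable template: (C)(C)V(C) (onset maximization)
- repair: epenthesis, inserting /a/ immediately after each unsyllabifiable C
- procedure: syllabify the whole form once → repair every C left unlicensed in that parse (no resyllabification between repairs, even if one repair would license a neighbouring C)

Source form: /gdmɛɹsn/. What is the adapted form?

gadmɛɹsana

Syllabifying with onset maximization leaves /g/, /s/, /n/ stranded (at most one coda consonant is licensed; onsets may contain at most 2 consonants).
Epenthesis after each stranded consonant: /g/ → /ga/, /s/ → /sa/, /n/ → /na/.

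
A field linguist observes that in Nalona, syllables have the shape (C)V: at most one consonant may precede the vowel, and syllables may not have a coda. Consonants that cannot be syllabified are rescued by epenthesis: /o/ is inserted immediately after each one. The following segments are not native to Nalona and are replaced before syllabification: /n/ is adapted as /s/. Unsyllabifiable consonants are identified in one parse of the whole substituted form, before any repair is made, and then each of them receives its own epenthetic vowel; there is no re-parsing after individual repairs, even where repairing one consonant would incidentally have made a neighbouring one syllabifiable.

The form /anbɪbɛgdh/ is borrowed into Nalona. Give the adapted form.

Substitution: /n/ → /s/, giving /asbɪbɛgdh/.
Syllabifying with onset maximization leaves /s/, /g/, /d/, /h/ stranded (no codas are permitted; onsets are limited to one consonant).
Epenthesis after each stranded consonant: /s/ → /so/, /g/ → /go/, /d/ → /do/, /h/ → /ho/.

asobɪbɛgodoho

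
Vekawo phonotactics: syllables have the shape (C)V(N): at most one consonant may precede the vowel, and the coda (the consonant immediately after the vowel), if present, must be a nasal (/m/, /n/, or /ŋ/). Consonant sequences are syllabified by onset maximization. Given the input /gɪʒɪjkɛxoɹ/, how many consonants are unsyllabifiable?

The consonants /j/, /ɹ/ cannot be parsed into a legal (C)V(N) syllable (only a nasal (/m/, /n/, or /ŋ/) is licensed in coda position; onsets are limited to one consonant).

2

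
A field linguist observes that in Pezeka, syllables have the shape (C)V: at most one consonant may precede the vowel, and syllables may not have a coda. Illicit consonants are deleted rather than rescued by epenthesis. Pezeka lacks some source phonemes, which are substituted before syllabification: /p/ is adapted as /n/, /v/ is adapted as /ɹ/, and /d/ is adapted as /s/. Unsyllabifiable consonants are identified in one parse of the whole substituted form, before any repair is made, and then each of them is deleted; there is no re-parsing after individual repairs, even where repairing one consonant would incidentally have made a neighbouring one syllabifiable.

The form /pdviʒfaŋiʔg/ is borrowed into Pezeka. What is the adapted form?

Substitution: /p/ → /n/, /d/ → /s/, /v/ → /ɹ/, giving /nsɹiʒfaŋiʔg/.
Syllabifying with onset maximization leaves /n/, /s/, /ʒ/, /ʔ/, /g/ stranded (no codas are permitted; onsets are limited to one consonant).
Each unlicensed consonant is deleted: /n/, /s/, /ʒ/, /ʔ/, /g/.

ɹifaŋi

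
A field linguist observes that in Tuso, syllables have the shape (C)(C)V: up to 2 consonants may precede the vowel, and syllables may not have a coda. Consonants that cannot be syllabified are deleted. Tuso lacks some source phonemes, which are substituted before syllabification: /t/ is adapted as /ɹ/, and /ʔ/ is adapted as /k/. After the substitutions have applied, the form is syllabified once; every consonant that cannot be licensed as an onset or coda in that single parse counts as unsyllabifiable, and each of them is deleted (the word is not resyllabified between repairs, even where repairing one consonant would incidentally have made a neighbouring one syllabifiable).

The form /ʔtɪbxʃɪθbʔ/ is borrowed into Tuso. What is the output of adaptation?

Substitution: /ʔ/ → /k/, /t/ → /ɹ/, giving /kɹɪbxʃɪθbk/.
Under (C)(C)V, the unsyllabifiable consonants are /b/, /θ/, /b/, /k/ (no codas are permitted; onsets may contain at most 2 consonants).
Each unlicensed consonant is deleted: /b/, /θ/, /b/, /k/.

kɹɪxʃɪ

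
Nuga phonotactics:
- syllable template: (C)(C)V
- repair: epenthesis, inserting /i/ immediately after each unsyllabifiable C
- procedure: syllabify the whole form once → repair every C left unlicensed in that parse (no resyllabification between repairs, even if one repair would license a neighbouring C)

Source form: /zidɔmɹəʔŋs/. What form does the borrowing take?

zidɔmɹəʔiŋisi

Syllabifying with onset maximization leaves /ʔ/, /ŋ/, /s/ stranded (no codas are permitted; onsets may contain at most 2 consonants).
Each unlicensed consonant becomes the onset of a new syllable: /ʔ/ → /ʔi/, /ŋ/ → /ŋi/, /s/ → /si/.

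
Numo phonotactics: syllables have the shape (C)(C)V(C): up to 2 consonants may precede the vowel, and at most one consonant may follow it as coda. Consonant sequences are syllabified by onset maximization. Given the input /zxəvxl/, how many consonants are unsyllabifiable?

Syllabifying with onset maximization leaves /x/, /l/ stranded (at most one coda consonant is licensed; onsets may contain at most 2 consonants).

2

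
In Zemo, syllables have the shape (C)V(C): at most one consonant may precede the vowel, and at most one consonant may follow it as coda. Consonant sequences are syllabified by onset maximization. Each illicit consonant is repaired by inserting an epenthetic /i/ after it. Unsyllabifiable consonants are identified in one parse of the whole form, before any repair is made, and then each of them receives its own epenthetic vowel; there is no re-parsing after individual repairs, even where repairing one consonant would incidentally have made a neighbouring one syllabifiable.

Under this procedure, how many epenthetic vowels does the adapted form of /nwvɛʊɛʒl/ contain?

The unsyllabifiable consonants are /n/, /w/, /l/; each receives one epenthetic vowel.

3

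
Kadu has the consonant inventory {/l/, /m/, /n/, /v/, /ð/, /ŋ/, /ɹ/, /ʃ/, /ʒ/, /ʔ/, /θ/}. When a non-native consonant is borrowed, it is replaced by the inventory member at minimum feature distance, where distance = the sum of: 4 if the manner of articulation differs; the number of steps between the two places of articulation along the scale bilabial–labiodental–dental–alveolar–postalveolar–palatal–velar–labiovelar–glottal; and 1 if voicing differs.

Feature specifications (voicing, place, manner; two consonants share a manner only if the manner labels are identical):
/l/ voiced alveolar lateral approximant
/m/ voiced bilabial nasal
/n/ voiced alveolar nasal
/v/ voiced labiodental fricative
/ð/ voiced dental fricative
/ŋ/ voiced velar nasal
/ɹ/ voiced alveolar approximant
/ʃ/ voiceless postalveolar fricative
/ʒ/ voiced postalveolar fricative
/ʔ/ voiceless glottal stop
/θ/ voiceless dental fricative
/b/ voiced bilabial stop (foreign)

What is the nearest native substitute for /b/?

/m/ is closest: manner differs (stop→nasal, +4), place distance 0 (bilabial→bilabial), same voicing; total 4. Next closest is /v/ at distance 5.

m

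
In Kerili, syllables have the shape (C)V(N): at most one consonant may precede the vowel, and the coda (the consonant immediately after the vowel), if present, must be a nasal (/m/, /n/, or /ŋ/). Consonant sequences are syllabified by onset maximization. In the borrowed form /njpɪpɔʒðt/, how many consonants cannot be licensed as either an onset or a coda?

5

Under (C)V(N), the unsyllabifiable consonants are /n/, /j/, /ʒ/, /ð/, /t/ (only a nasal (/m/, /n/, or /ŋ/) is licensed in coda position; onsets are limited to one consonant).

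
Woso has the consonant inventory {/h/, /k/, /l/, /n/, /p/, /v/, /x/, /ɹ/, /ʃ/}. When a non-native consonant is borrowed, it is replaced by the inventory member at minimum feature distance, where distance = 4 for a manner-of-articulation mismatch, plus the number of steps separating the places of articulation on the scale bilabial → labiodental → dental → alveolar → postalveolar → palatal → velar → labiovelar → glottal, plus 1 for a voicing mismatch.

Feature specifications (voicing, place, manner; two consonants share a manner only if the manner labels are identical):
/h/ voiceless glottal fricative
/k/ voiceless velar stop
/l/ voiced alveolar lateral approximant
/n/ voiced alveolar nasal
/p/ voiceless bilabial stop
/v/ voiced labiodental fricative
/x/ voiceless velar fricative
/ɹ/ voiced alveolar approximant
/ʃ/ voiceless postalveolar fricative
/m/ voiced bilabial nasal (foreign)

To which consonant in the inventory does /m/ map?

n

/n/ is closest: same manner (nasal), place distance 3 (bilabial→alveolar), same voicing; total 3. Next closest is /p/ at distance 5.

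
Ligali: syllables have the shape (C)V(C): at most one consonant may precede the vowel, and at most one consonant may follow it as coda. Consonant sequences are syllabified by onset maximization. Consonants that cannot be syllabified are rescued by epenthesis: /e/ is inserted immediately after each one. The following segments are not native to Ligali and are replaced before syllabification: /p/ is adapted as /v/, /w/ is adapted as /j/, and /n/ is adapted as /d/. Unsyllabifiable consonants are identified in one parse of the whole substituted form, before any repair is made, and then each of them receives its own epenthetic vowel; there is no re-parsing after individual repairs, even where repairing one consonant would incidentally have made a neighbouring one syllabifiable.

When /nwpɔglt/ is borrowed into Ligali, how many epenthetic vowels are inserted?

After substitution the input is /djvɔglt/.
The unsyllabifiable consonants are /d/, /j/, /l/, /t/; each receives one epenthetic vowel.

4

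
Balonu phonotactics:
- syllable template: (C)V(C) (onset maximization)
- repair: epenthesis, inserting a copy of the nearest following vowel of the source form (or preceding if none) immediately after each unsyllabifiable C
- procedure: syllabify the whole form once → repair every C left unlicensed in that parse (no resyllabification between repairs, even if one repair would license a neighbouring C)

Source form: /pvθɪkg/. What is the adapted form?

pɪvɪθɪkgɪ

Under (C)V(C), the unsyllabifiable consonants are /p/, /v/, /g/ (at most one coda consonant is licensed; onsets are limited to one consonant).
Inserting the epenthetic vowel yields /p/ → /pɪ/, /v/ → /vɪ/, /g/ → /gɪ/.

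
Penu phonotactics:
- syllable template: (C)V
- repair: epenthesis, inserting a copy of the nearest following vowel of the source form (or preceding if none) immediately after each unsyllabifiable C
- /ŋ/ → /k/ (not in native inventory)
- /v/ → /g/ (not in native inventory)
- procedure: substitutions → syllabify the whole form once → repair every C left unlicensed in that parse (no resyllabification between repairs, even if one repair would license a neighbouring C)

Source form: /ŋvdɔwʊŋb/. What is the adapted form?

kɔgɔdɔwʊkʊbʊ

Substitution: /ŋ/ → /k/, /v/ → /g/, giving /kgdɔwʊkb/.
Syllabifying with onset maximization leaves /k/, /g/, /k/, /b/ stranded (no codas are permitted; onsets are limited to one consonant).
Each unlicensed consonant becomes the onset of a new syllable: /k/ → /kɔ/, /g/ → /gɔ/, /k/ → /kʊ/, /b/ → /bʊ/.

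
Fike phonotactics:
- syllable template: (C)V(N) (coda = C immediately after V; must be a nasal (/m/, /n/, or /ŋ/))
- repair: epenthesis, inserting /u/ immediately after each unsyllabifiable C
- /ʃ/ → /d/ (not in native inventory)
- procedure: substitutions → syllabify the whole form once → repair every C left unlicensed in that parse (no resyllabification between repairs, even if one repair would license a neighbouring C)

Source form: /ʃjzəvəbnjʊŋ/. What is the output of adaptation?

Substitution: /ʃ/ → /d/, giving /djzəvəbnjʊŋ/.
The consonants /d/, /j/, /b/, /n/ cannot be parsed into a legal (C)V(N) syllable (only a nasal (/m/, /n/, or /ŋ/) is licensed in coda position; onsets are limited to one consonant).
Inserting the epenthetic vowel yields /d/ → /du/, /j/ → /ju/, /b/ → /bu/, /n/ → /nu/.

dujuzəvəbunujʊŋ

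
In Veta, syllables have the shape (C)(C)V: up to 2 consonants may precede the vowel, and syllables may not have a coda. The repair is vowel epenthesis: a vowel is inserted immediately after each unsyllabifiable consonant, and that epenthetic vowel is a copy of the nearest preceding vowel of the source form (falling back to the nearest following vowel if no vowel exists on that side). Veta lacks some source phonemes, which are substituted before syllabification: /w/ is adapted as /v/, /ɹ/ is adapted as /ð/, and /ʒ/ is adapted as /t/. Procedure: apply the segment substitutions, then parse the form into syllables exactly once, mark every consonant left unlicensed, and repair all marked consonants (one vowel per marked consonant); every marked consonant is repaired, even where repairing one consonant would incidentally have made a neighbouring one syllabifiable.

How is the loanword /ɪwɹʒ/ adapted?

Substitution: /w/ → /v/, /ɹ/ → /ð/, /ʒ/ → /t/, giving /ɪvðt/.
Syllabifying with onset maximization leaves /v/, /ð/, /t/ stranded (no codas are permitted; onsets may contain at most 2 consonants).
Each unlicensed consonant becomes the onset of a new syllable: /v/ → /vɪ/, /ð/ → /ðɪ/, /t/ → /tɪ/.

ɪvɪðɪtɪ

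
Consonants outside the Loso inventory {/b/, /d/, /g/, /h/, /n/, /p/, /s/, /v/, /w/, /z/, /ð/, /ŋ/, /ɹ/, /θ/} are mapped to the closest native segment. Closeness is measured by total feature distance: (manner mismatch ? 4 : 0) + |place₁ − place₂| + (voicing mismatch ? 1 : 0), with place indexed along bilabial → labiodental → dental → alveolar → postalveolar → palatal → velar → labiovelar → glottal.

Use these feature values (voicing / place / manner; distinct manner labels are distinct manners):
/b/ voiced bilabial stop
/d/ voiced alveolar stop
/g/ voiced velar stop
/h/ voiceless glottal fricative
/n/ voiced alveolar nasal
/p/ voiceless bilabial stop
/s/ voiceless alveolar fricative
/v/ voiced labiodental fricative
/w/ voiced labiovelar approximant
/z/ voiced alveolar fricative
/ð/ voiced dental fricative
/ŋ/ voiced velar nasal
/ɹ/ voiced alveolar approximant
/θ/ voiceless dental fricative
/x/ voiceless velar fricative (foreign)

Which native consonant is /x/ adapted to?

h

/h/ is closest: same manner (fricative), place distance 2 (velar→glottal), same voicing; total 2. Next closest is /s/ at distance 3.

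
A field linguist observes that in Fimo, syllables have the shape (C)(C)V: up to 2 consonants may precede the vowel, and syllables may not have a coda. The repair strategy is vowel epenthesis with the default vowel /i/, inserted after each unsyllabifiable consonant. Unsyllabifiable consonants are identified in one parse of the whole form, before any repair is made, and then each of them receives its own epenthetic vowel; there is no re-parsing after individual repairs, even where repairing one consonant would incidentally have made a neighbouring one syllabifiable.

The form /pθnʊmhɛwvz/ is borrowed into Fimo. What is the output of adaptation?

Syllabifying with onset maximization leaves /p/, /w/, /v/, /z/ stranded (no codas are permitted; onsets may contain at most 2 consonants).
Inserting the epenthetic vowel yields /p/ → /pi/, /w/ → /wi/, /v/ → /vi/, /z/ → /zi/.

piθnʊmhɛwivizi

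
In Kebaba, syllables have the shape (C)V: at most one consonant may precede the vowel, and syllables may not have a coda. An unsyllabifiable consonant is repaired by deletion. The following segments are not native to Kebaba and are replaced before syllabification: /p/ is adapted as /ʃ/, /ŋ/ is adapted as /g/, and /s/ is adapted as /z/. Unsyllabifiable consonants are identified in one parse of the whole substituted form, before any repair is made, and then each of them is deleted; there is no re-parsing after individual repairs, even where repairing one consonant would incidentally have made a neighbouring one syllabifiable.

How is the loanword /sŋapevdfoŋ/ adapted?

Substitution: /s/ → /z/, /ŋ/ → /g/, /p/ → /ʃ/, giving /zgaʃevdfog/.
Syllabifying with onset maximization leaves /z/, /v/, /d/, /g/ stranded (no codas are permitted; onsets are limited to one consonant).
Deletion applies to /z/, /v/, /d/, /g/.

gaʃefo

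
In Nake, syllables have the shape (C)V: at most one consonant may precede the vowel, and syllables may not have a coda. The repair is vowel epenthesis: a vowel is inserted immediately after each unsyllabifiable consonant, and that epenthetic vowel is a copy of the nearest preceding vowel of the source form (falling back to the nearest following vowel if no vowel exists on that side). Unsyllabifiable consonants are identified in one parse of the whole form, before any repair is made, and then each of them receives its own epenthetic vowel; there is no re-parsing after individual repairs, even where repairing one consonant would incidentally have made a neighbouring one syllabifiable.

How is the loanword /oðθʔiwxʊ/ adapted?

oðoθoʔiwixʊ

The consonants /ð/, /θ/, /w/ cannot be parsed into a legal (C)V syllable (no codas are permitted; onsets are limited to one consonant).
Inserting the epenthetic vowel yields /ð/ → /ðo/, /θ/ → /θo/, /w/ → /wi/.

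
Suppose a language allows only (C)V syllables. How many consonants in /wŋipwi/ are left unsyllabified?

2

The consonants /w/, /p/ cannot be parsed into a legal (C)V syllable (no codas are permitted; onsets are limited to one consonant).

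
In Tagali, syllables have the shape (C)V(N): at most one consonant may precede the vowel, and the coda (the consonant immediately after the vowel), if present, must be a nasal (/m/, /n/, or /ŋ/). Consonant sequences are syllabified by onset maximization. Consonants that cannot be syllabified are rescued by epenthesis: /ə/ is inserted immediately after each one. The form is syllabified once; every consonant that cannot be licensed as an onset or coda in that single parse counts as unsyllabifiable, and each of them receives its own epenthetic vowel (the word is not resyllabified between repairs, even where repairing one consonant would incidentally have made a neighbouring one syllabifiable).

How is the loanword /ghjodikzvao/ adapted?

gəhəjodikəzəvao

The consonants /g/, /h/, /k/, /z/ cannot be parsed into a legal (C)V(N) syllable (only a nasal (/m/, /n/, or /ŋ/) is licensed in coda position; onsets are limited to one consonant).
Each unlicensed consonant becomes the onset of a new syllable: /g/ → /gə/, /h/ → /hə/, /k/ → /kə/, /z/ → /zə/.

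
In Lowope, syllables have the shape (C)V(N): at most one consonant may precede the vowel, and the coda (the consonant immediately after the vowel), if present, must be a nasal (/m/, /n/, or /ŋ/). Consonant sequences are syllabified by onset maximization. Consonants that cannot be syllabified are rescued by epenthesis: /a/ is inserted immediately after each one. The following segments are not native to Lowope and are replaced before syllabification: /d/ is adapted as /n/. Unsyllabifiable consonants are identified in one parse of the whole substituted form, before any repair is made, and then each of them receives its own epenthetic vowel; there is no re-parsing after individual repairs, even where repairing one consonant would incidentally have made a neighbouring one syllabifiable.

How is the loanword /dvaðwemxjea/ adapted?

Substitution: /d/ → /n/, giving /nvaðwemxjea/.
Syllabifying with onset maximization leaves /n/, /ð/, /x/ stranded (only a nasal (/m/, /n/, or /ŋ/) is licensed in coda position; onsets are limited to one consonant).
Epenthesis after each stranded consonant: /n/ → /na/, /ð/ → /ða/, /x/ → /xa/.

navaðawemxajea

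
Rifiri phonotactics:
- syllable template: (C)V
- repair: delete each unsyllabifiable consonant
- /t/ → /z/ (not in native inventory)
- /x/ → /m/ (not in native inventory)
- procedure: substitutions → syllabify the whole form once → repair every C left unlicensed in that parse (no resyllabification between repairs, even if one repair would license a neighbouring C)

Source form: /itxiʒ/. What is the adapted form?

imi

Substitution: /t/ → /z/, /x/ → /m/, giving /izmiʒ/.
The consonants /z/, /ʒ/ cannot be parsed into a legal (C)V syllable (no codas are permitted; onsets are limited to one consonant).
Deleting the stranded consonants removes /z/, /ʒ/.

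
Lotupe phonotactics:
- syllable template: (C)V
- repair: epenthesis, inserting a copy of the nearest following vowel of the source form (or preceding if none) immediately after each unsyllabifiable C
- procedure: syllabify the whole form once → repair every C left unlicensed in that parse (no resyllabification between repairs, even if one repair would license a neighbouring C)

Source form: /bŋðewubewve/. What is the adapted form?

beŋeðewubeweve

The consonants /b/, /ŋ/, /w/ cannot be parsed into a legal (C)V syllable (no codas are permitted; onsets are limited to one consonant).
Epenthesis after each stranded consonant: /b/ → /be/, /ŋ/ → /ŋe/, /w/ → /we/.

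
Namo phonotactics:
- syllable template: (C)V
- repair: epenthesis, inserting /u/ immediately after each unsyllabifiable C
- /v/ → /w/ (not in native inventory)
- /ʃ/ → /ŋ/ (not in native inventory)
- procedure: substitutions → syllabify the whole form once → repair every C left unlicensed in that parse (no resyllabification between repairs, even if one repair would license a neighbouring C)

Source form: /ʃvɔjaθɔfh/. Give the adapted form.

ŋuwɔjaθɔfuhu

Substitution: /ʃ/ → /ŋ/, /v/ → /w/, giving /ŋwɔjaθɔfh/.
The consonants /ŋ/, /f/, /h/ cannot be parsed into a legal (C)V syllable (no codas are permitted; onsets are limited to one consonant).
Inserting the epenthetic vowel yields /ŋ/ → /ŋu/, /f/ → /fu/, /h/ → /hu/.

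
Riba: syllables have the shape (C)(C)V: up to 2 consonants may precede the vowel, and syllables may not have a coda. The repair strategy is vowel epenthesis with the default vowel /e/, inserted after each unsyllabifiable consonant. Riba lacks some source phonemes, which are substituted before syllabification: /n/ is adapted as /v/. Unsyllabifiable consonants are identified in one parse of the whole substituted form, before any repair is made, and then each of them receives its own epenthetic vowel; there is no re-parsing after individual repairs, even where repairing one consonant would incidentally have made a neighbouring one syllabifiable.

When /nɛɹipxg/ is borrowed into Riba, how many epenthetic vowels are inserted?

3

After substitution the input is /vɛɹipxg/.
The unsyllabifiable consonants are /p/, /x/, /g/; each receives one epenthetic vowel.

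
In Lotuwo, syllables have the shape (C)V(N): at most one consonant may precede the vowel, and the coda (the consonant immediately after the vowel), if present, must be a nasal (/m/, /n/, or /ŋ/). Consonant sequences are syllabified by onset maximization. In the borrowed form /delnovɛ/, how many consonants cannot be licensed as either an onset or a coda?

1

Syllabifying with onset maximization leaves /l/ stranded (only a nasal (/m/, /n/, or /ŋ/) is licensed in coda position; onsets are limited to one consonant).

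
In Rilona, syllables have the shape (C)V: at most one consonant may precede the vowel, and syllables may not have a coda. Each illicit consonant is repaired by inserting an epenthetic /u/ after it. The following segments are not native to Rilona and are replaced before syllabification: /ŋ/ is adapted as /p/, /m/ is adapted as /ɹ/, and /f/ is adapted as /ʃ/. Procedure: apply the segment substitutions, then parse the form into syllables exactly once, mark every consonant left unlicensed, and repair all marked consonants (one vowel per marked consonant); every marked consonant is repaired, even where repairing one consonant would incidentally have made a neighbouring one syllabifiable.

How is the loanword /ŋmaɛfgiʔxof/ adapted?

puɹaɛʃugiʔuxoʃu

Substitution: /ŋ/ → /p/, /m/ → /ɹ/, /f/ → /ʃ/, giving /pɹaɛʃgiʔxoʃ/.
The consonants /p/, /ʃ/, /ʔ/, /ʃ/ cannot be parsed into a legal (C)V syllable (no codas are permitted; onsets are limited to one consonant).
Epenthesis after each stranded consonant: /p/ → /pu/, /ʃ/ → /ʃu/, /ʔ/ → /ʔu/, /ʃ/ → /ʃu/.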